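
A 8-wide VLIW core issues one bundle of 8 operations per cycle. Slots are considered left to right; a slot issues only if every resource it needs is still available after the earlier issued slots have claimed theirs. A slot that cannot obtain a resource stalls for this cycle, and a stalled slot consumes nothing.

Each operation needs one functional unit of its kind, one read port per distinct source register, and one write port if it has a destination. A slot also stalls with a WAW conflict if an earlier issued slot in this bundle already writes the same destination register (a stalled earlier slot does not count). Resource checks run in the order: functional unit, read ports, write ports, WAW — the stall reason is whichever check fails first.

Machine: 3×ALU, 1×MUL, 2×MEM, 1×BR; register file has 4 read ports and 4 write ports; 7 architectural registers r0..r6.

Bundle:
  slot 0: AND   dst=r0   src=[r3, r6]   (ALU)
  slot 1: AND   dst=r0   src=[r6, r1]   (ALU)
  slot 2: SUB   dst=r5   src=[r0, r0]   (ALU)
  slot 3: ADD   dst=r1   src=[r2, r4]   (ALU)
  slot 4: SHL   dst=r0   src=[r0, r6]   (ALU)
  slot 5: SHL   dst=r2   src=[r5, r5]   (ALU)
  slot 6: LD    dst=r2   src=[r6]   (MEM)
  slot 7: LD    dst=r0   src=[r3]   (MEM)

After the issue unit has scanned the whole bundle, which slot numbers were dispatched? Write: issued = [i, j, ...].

issued = [0, 2, 5]

slot 0 (ALU): ISSUE — free A2,Mu1,Ld2,B1 rp2 wp3
slot 1 (ALU): stall WAW — free A2,Mu1,Ld2,B1 rp2 wp3
slot 2 (ALU): ISSUE — free A1,Mu1,Ld2,B1 rp1 wp2
slot 3 (ALU): stall RD_PORT — free A1,Mu1,Ld2,B1 rp1 wp2
slot 4 (ALU): stall RD_PORT — free A1,Mu1,Ld2,B1 rp1 wp2
slot 5 (ALU): ISSUE — free A0,Mu1,Ld2,B1 rp0 wp1
slot 6 (MEM): stall RD_PORT — free A0,Mu1,Ld2,B1 rp0 wp1
slot 7 (MEM): stall RD_PORT — free A0,Mu1,Ld2,B1 rp0 wp1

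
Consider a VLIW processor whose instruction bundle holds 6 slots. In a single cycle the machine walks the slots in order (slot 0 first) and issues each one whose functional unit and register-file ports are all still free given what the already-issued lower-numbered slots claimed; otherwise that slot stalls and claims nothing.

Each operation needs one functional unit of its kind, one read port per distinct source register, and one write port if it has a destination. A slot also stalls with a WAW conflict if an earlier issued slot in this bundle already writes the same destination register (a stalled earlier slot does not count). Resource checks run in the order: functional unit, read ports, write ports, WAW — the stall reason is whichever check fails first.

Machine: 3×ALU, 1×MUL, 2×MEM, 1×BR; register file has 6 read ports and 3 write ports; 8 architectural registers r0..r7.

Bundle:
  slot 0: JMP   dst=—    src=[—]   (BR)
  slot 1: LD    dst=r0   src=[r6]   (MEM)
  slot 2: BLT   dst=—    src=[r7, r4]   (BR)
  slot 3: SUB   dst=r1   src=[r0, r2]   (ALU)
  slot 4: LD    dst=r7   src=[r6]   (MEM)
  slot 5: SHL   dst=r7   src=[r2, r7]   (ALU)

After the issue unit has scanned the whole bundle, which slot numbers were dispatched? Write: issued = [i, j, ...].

[0] BR needs rd=0 wr=0: ok; after: ALU=3 MUL=1 MEM=2 BR=0, R=6, W=3
[1] MEM needs rd=1 wr=1: ok; after: ALU=3 MUL=1 MEM=1 BR=0, R=5, W=2
[2] BR needs rd=2 wr=0: FU; after: ALU=3 MUL=1 MEM=1 BR=0, R=5, W=2
[3] ALU needs rd=2 wr=1: ok; after: ALU=2 MUL=1 MEM=1 BR=0, R=3, W=1
[4] MEM needs rd=1 wr=1: ok; after: ALU=2 MUL=1 MEM=0 BR=0, R=2, W=0
[5] ALU needs rd=2 wr=1: WR_PORT; after: ALU=2 MUL=1 MEM=0 BR=0, R=2, W=0

issued = [0, 1, 3, 4]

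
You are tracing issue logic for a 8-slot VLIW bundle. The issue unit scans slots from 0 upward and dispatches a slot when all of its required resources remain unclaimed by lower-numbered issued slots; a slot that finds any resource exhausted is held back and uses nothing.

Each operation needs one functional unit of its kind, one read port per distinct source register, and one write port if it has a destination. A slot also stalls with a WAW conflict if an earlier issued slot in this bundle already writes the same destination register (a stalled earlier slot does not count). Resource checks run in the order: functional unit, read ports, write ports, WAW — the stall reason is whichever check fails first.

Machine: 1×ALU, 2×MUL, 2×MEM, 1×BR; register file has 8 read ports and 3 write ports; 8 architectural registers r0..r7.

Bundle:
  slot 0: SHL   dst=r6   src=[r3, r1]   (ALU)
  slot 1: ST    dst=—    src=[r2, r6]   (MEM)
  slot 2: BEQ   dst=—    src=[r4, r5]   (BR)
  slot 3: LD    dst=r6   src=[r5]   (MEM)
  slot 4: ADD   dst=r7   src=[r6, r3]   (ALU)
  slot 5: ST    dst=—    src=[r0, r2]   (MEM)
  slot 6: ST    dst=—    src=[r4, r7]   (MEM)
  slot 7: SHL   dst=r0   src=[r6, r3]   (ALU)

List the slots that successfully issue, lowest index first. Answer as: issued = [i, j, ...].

issued = [0, 1, 2, 5]

(0) want 1×ALU +2rd +1wr — yes → AL0|MU2|ME2|BR1|rd6|wr2
(1) want 1×MEM +2rd +0wr — yes → AL0|MU2|ME1|BR1|rd4|wr2
(2) want 1×BR +2rd +0wr — yes → AL0|MU2|ME1|BR0|rd2|wr2
(3) want 1×MEM +1rd +1wr — WAW → AL0|MU2|ME1|BR0|rd2|wr2
(4) want 1×ALU +2rd +1wr — FU → AL0|MU2|ME1|BR0|rd2|wr2
(5) want 1×MEM +2rd +0wr — yes → AL0|MU2|ME0|BR0|rd0|wr2
(6) want 1×MEM +2rd +0wr — FU → AL0|MU2|ME0|BR0|rd0|wr2
(7) want 1×ALU +2rd +1wr — FU → AL0|MU2|ME0|BR0|rd0|wr2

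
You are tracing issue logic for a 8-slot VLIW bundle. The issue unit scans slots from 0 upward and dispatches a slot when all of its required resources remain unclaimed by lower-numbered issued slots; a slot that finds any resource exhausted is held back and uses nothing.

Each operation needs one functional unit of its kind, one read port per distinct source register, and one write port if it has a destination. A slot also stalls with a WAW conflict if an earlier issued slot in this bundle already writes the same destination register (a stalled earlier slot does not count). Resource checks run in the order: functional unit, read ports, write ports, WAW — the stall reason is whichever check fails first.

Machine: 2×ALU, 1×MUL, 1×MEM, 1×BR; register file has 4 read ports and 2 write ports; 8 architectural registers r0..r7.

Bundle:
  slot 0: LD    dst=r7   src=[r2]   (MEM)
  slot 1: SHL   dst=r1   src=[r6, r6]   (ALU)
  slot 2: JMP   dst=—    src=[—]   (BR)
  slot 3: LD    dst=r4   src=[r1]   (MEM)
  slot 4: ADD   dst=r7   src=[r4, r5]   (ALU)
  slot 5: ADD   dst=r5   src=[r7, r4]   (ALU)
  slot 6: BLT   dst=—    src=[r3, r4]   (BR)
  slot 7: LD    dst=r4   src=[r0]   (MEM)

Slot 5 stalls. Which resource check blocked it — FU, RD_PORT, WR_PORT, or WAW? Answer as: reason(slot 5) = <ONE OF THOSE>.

slot 0 (MEM): ISSUE — free A2,Mu1,Ld0,B1 rp3 wp1
slot 1 (ALU): ISSUE — free A1,Mu1,Ld0,B1 rp2 wp0
slot 2 (BR): ISSUE — free A1,Mu1,Ld0,B0 rp2 wp0
slot 3 (MEM): stall FU — free A1,Mu1,Ld0,B0 rp2 wp0
slot 4 (ALU): stall WR_PORT — free A1,Mu1,Ld0,B0 rp2 wp0
slot 5 (ALU): stall WR_PORT — free A1,Mu1,Ld0,B0 rp2 wp0
slot 6 (BR): stall FU — free A1,Mu1,Ld0,B0 rp2 wp0
slot 7 (MEM): stall FU — free A1,Mu1,Ld0,B0 rp2 wp0

reason(slot 5) = WR_PORT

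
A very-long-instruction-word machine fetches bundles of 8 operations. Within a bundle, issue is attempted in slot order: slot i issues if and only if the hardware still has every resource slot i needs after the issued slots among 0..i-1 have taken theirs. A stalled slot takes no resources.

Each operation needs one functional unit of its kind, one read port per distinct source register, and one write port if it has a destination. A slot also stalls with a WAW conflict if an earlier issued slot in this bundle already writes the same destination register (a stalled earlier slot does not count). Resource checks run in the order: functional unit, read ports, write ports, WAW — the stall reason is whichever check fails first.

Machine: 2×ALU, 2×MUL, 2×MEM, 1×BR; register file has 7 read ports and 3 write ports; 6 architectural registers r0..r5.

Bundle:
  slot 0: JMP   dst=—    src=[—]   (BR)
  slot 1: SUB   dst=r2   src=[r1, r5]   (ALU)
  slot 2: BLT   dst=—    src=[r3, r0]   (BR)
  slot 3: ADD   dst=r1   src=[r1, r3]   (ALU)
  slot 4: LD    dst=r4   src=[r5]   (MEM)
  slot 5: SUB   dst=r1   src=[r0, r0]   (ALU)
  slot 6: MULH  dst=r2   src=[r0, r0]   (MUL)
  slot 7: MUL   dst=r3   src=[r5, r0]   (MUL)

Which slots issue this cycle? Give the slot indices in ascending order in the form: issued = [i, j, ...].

  0. BR ⇒ go  {2A/2Mu/2Ld/0B | 7r 3w}
  1. ALU→r2 ⇒ go  {1A/2Mu/2Ld/0B | 5r 2w}
  2. BR ⇒ no(FU)  {1A/2Mu/2Ld/0B | 5r 2w}
  3. ALU→r1 ⇒ go  {0A/2Mu/2Ld/0B | 3r 1w}
  4. MEM→r4 ⇒ go  {0A/2Mu/1Ld/0B | 2r 0w}
  5. ALU→r1 ⇒ no(FU)  {0A/2Mu/1Ld/0B | 2r 0w}
  6. MUL→r2 ⇒ no(WR_PORT)  {0A/2Mu/1Ld/0B | 2r 0w}
  7. MUL→r3 ⇒ no(WR_PORT)  {0A/2Mu/1Ld/0B | 2r 0w}

issued = [0, 1, 3, 4]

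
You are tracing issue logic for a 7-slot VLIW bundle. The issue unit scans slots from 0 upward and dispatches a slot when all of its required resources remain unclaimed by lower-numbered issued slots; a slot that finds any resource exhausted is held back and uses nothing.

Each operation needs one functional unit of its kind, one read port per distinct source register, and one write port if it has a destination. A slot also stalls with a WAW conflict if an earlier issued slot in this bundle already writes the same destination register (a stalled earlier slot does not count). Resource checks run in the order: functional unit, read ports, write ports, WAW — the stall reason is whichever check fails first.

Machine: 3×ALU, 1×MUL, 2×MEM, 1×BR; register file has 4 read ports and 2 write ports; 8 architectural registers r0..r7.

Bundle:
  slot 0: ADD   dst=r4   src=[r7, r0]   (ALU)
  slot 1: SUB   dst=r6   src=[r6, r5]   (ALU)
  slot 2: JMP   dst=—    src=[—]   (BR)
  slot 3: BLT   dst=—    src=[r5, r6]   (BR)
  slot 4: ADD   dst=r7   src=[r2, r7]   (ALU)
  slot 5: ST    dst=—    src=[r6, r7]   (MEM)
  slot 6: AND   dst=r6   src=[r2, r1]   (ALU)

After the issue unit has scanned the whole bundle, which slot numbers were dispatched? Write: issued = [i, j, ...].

  0. ALU→r4 ⇒ go  {2A/1Mu/2Ld/1B | 2r 1w}
  1. ALU→r6 ⇒ go  {1A/1Mu/2Ld/1B | 0r 0w}
  2. BR ⇒ go  {1A/1Mu/2Ld/0B | 0r 0w}
  3. BR ⇒ no(FU)  {1A/1Mu/2Ld/0B | 0r 0w}
  4. ALU→r7 ⇒ no(RD_PORT)  {1A/1Mu/2Ld/0B | 0r 0w}
  5. MEM ⇒ no(RD_PORT)  {1A/1Mu/2Ld/0B | 0r 0w}
  6. ALU→r6 ⇒ no(RD_PORT)  {1A/1Mu/2Ld/0B | 0r 0w}

issued = [0, 1, 2]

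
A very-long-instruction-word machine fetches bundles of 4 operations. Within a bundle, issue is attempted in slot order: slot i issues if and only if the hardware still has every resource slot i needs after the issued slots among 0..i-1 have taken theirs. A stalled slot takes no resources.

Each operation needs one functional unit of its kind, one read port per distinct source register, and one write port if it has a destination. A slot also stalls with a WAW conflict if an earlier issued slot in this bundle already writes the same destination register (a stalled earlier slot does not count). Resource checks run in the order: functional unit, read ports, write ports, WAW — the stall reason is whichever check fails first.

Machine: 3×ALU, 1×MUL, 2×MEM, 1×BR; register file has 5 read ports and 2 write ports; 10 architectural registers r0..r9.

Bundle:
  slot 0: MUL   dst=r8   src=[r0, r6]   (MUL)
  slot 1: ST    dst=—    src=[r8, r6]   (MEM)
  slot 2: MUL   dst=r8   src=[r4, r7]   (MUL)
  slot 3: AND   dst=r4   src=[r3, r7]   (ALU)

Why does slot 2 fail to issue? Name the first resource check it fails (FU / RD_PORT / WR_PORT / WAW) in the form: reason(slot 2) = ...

reason(slot 2) = FU

#0 MUL src=r0,r6 dispatched  <A:3 Mu:0 Ld:2 B:1 rd:3 wr:1>
#1 MEM src=r8,r6 dispatched  <A:3 Mu:0 Ld:1 B:1 rd:1 wr:1>
#2 MUL src=r4,r7 held:FU  <A:3 Mu:0 Ld:1 B:1 rd:1 wr:1>
#3 ALU src=r3,r7 held:RD_PORT  <A:3 Mu:0 Ld:1 B:1 rd:1 wr:1>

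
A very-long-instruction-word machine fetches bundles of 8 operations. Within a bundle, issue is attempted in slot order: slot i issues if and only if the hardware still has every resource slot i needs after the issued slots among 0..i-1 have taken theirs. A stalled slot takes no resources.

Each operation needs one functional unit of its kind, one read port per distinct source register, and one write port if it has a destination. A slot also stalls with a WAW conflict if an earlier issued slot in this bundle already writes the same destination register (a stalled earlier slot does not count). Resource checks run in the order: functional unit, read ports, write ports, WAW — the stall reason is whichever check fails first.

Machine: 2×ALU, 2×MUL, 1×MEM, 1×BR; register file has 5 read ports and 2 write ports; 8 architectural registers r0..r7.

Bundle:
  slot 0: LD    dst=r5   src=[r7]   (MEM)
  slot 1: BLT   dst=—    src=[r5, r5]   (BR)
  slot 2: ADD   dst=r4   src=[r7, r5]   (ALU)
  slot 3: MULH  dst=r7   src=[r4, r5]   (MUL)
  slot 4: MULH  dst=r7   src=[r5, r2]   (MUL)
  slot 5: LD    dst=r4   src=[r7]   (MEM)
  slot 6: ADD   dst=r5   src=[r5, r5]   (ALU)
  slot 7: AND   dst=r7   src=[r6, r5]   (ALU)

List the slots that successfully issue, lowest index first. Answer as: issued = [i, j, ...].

  0. MEM→r5 ⇒ go  {2A/2Mu/0Ld/1B | 4r 1w}
  1. BR ⇒ go  {2A/2Mu/0Ld/0B | 3r 1w}
  2. ALU→r4 ⇒ go  {1A/2Mu/0Ld/0B | 1r 0w}
  3. MUL→r7 ⇒ no(RD_PORT)  {1A/2Mu/0Ld/0B | 1r 0w}
  4. MUL→r7 ⇒ no(RD_PORT)  {1A/2Mu/0Ld/0B | 1r 0w}
  5. MEM→r4 ⇒ no(FU)  {1A/2Mu/0Ld/0B | 1r 0w}
  6. ALU→r5 ⇒ no(WR_PORT)  {1A/2Mu/0Ld/0B | 1r 0w}
  7. ALU→r7 ⇒ no(RD_PORT)  {1A/2Mu/0Ld/0B | 1r 0w}

issued = [0, 1, 2]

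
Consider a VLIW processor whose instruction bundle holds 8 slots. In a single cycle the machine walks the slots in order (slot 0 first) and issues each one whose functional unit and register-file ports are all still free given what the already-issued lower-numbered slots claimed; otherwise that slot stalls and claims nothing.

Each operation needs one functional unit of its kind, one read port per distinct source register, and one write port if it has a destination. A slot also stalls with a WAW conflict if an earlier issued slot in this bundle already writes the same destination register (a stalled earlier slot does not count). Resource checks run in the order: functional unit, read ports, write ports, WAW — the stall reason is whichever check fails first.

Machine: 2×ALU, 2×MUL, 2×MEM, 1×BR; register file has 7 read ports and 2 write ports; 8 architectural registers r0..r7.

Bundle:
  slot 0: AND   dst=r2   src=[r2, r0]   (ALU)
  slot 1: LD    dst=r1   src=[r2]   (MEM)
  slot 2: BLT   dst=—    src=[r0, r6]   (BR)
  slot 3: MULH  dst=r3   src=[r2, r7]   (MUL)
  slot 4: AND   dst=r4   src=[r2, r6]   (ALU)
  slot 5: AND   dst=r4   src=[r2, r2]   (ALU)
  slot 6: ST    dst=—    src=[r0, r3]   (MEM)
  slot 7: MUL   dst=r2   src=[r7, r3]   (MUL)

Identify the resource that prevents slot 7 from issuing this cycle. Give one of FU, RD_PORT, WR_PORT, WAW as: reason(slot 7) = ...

reason(slot 7) = RD_PORT

  0. ALU→r2 ⇒ go  {1A/2Mu/2Ld/1B | 5r 1w}
  1. MEM→r1 ⇒ go  {1A/2Mu/1Ld/1B | 4r 0w}
  2. BR ⇒ go  {1A/2Mu/1Ld/0B | 2r 0w}
  3. MUL→r3 ⇒ no(WR_PORT)  {1A/2Mu/1Ld/0B | 2r 0w}
  4. ALU→r4 ⇒ no(WR_PORT)  {1A/2Mu/1Ld/0B | 2r 0w}
  5. ALU→r4 ⇒ no(WR_PORT)  {1A/2Mu/1Ld/0B | 2r 0w}
  6. MEM ⇒ go  {1A/2Mu/0Ld/0B | 0r 0w}
  7. MUL→r2 ⇒ no(RD_PORT)  {1A/2Mu/0Ld/0B | 0r 0w}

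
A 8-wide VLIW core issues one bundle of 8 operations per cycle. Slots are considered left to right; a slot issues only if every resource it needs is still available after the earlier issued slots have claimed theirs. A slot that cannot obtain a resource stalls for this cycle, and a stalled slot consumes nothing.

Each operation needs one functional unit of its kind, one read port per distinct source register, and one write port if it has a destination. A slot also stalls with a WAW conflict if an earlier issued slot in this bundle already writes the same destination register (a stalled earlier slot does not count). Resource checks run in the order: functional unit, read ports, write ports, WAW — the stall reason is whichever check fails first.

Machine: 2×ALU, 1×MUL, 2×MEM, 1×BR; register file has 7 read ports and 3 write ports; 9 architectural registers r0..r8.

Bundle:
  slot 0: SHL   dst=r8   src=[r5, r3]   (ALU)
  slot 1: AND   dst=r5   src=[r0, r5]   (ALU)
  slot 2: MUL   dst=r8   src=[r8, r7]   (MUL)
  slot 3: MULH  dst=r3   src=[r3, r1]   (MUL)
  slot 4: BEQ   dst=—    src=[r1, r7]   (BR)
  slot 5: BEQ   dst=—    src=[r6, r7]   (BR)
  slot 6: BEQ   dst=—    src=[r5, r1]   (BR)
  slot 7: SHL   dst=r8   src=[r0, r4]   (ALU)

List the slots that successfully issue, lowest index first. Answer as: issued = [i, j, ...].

#0 ALU src=r5,r3 dispatched  <A:1 Mu:1 Ld:2 B:1 rd:5 wr:2>
#1 ALU src=r0,r5 dispatched  <A:0 Mu:1 Ld:2 B:1 rd:3 wr:1>
#2 MUL src=r8,r7 held:WAW  <A:0 Mu:1 Ld:2 B:1 rd:3 wr:1>
#3 MUL src=r3,r1 dispatched  <A:0 Mu:0 Ld:2 B:1 rd:1 wr:0>
#4 BR src=r1,r7 held:RD_PORT  <A:0 Mu:0 Ld:2 B:1 rd:1 wr:0>
#5 BR src=r6,r7 held:RD_PORT  <A:0 Mu:0 Ld:2 B:1 rd:1 wr:0>
#6 BR src=r5,r1 held:RD_PORT  <A:0 Mu:0 Ld:2 B:1 rd:1 wr:0>
#7 ALU src=r0,r4 held:FU  <A:0 Mu:0 Ld:2 B:1 rd:1 wr:0>

issued = [0, 1, 3]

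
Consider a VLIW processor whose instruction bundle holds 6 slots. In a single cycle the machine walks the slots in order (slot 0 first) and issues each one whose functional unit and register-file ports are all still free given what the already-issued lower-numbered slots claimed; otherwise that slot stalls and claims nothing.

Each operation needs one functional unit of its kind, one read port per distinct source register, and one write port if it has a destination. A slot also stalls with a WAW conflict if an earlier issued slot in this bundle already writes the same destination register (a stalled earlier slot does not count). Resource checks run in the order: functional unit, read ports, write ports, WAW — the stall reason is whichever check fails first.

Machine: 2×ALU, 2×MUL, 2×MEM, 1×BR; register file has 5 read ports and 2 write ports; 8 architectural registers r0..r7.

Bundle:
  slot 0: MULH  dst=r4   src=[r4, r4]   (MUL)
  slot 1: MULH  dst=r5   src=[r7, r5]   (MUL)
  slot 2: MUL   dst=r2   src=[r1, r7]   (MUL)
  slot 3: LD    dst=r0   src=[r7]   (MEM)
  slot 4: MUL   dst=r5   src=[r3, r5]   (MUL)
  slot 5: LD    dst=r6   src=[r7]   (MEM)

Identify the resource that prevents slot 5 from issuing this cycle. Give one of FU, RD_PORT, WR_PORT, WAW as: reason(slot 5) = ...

reason(slot 5) = WR_PORT

#0 MUL src=r4,r4 dispatched  <A:2 Mu:1 Ld:2 B:1 rd:4 wr:1>
#1 MUL src=r7,r5 dispatched  <A:2 Mu:0 Ld:2 B:1 rd:2 wr:0>
#2 MUL src=r1,r7 held:FU  <A:2 Mu:0 Ld:2 B:1 rd:2 wr:0>
#3 MEM src=r7 held:WR_PORT  <A:2 Mu:0 Ld:2 B:1 rd:2 wr:0>
#4 MUL src=r3,r5 held:FU  <A:2 Mu:0 Ld:2 B:1 rd:2 wr:0>
#5 MEM src=r7 held:WR_PORT  <A:2 Mu:0 Ld:2 B:1 rd:2 wr:0>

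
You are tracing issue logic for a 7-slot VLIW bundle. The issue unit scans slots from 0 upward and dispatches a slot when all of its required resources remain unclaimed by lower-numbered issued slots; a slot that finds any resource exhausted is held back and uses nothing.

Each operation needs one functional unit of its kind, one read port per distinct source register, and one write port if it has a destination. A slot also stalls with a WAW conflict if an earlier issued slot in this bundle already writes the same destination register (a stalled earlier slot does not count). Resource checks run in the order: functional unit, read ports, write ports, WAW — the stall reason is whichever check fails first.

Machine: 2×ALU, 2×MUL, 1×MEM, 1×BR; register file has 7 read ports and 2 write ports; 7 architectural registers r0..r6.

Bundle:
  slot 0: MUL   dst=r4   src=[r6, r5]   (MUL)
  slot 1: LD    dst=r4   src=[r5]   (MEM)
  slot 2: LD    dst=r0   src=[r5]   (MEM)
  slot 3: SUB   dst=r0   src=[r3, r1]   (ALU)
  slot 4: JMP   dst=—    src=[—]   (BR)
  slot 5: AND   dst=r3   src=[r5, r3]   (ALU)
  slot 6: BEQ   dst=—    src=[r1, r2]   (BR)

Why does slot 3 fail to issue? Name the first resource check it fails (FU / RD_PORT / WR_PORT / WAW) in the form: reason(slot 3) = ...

(0) want 1×MUL +2rd +1wr — yes → AL2|MU1|ME1|BR1|rd5|wr1
(1) want 1×MEM +1rd +1wr — WAW → AL2|MU1|ME1|BR1|rd5|wr1
(2) want 1×MEM +1rd +1wr — yes → AL2|MU1|ME0|BR1|rd4|wr0
(3) want 1×ALU +2rd +1wr — WR_PORT → AL2|MU1|ME0|BR1|rd4|wr0
(4) want 1×BR +0rd +0wr — yes → AL2|MU1|ME0|BR0|rd4|wr0
(5) want 1×ALU +2rd +1wr — WR_PORT → AL2|MU1|ME0|BR0|rd4|wr0
(6) want 1×BR +2rd +0wr — FU → AL2|MU1|ME0|BR0|rd4|wr0

reason(slot 3) = WR_PORT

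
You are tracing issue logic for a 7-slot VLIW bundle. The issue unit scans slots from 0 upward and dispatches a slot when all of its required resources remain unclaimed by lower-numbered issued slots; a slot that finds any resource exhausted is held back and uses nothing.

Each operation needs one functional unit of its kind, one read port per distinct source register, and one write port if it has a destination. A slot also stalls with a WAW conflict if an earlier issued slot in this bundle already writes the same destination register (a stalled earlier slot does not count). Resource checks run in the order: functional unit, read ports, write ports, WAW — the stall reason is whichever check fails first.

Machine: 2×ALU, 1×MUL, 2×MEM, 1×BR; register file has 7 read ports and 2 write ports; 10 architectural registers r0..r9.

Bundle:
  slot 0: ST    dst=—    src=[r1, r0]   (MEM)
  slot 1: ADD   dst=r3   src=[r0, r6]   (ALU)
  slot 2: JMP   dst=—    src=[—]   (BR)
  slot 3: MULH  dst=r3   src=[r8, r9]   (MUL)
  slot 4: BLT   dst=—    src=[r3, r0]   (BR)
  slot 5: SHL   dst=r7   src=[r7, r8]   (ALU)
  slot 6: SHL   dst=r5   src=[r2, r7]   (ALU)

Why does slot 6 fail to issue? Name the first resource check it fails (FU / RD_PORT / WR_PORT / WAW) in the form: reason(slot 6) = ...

reason(slot 6) = FU

slot 0 (MEM): ISSUE — free A2,Mu1,Ld1,B1 rp5 wp2
slot 1 (ALU): ISSUE — free A1,Mu1,Ld1,B1 rp3 wp1
slot 2 (BR): ISSUE — free A1,Mu1,Ld1,B0 rp3 wp1
slot 3 (MUL): stall WAW — free A1,Mu1,Ld1,B0 rp3 wp1
slot 4 (BR): stall FU — free A1,Mu1,Ld1,B0 rp3 wp1
slot 5 (ALU): ISSUE — free A0,Mu1,Ld1,B0 rp1 wp0
slot 6 (ALU): stall FU — free A0,Mu1,Ld1,B0 rp1 wp0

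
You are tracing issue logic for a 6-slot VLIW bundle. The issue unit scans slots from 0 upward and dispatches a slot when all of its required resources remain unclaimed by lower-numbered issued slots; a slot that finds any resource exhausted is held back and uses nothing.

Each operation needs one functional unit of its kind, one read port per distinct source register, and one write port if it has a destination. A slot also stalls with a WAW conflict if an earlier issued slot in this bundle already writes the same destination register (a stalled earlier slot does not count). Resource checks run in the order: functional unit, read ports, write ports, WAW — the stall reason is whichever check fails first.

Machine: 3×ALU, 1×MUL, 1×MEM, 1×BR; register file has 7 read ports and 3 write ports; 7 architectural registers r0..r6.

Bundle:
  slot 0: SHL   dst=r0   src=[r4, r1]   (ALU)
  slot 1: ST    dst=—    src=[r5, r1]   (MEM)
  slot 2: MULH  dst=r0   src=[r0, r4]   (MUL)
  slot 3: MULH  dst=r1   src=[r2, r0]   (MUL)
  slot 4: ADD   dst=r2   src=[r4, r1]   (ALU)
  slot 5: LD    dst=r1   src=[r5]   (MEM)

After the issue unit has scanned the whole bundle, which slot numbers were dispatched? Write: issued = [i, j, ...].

[0] ALU needs rd=2 wr=1: ok; after: ALU=2 MUL=1 MEM=1 BR=1, R=5, W=2
[1] MEM needs rd=2 wr=0: ok; after: ALU=2 MUL=1 MEM=0 BR=1, R=3, W=2
[2] MUL needs rd=2 wr=1: WAW; after: ALU=2 MUL=1 MEM=0 BR=1, R=3, W=2
[3] MUL needs rd=2 wr=1: ok; after: ALU=2 MUL=0 MEM=0 BR=1, R=1, W=1
[4] ALU needs rd=2 wr=1: RD_PORT; after: ALU=2 MUL=0 MEM=0 BR=1, R=1, W=1
[5] MEM needs rd=1 wr=1: FU; after: ALU=2 MUL=0 MEM=0 BR=1, R=1, W=1

issued = [0, 1, 3]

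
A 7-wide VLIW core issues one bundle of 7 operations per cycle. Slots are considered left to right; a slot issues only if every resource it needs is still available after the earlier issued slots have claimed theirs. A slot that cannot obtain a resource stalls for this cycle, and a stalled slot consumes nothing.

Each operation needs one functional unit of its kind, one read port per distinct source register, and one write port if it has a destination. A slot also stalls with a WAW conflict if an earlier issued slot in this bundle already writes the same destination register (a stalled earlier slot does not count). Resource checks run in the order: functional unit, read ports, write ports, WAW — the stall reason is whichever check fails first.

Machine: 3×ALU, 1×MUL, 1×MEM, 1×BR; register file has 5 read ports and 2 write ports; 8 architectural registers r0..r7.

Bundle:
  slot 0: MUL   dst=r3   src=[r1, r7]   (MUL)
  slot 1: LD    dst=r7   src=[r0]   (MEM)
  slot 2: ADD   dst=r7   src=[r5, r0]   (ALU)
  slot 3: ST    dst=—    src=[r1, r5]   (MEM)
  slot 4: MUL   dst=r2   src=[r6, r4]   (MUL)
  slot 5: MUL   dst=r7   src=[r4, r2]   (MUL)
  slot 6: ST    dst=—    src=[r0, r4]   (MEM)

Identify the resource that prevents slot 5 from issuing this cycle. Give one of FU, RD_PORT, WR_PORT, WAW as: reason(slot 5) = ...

  0. MUL→r3 ⇒ go  {3A/0Mu/1Ld/1B | 3r 1w}
  1. MEM→r7 ⇒ go  {3A/0Mu/0Ld/1B | 2r 0w}
  2. ALU→r7 ⇒ no(WR_PORT)  {3A/0Mu/0Ld/1B | 2r 0w}
  3. MEM ⇒ no(FU)  {3A/0Mu/0Ld/1B | 2r 0w}
  4. MUL→r2 ⇒ no(FU)  {3A/0Mu/0Ld/1B | 2r 0w}
  5. MUL→r7 ⇒ no(FU)  {3A/0Mu/0Ld/1B | 2r 0w}
  6. MEM ⇒ no(FU)  {3A/0Mu/0Ld/1B | 2r 0w}

reason(slot 5) = FU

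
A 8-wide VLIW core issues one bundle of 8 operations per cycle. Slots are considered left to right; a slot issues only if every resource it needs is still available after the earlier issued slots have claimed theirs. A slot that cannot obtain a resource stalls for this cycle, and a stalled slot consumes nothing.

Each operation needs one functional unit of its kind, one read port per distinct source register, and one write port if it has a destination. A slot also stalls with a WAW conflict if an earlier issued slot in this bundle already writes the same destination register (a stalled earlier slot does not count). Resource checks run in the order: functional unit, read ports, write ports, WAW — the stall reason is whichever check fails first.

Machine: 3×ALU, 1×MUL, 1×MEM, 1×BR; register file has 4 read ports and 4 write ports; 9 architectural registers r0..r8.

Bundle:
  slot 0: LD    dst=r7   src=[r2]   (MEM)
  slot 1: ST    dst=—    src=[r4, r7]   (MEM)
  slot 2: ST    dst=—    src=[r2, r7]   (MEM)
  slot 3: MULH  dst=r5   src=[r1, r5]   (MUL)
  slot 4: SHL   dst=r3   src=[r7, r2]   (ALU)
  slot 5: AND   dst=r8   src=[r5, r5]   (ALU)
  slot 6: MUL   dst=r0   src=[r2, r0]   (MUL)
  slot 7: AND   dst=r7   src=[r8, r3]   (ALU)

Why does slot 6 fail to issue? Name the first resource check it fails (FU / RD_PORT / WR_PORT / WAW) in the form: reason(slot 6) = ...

reason(slot 6) = FU

#0 MEM src=r2 dispatched  <A:3 Mu:1 Ld:0 B:1 rd:3 wr:3>
#1 MEM src=r4,r7 held:FU  <A:3 Mu:1 Ld:0 B:1 rd:3 wr:3>
#2 MEM src=r2,r7 held:FU  <A:3 Mu:1 Ld:0 B:1 rd:3 wr:3>
#3 MUL src=r1,r5 dispatched  <A:3 Mu:0 Ld:0 B:1 rd:1 wr:2>
#4 ALU src=r7,r2 held:RD_PORT  <A:3 Mu:0 Ld:0 B:1 rd:1 wr:2>
#5 ALU src=r5,r5 dispatched  <A:2 Mu:0 Ld:0 B:1 rd:0 wr:1>
#6 MUL src=r2,r0 held:FU  <A:2 Mu:0 Ld:0 B:1 rd:0 wr:1>
#7 ALU src=r8,r3 held:RD_PORT  <A:2 Mu:0 Ld:0 B:1 rd:0 wr:1>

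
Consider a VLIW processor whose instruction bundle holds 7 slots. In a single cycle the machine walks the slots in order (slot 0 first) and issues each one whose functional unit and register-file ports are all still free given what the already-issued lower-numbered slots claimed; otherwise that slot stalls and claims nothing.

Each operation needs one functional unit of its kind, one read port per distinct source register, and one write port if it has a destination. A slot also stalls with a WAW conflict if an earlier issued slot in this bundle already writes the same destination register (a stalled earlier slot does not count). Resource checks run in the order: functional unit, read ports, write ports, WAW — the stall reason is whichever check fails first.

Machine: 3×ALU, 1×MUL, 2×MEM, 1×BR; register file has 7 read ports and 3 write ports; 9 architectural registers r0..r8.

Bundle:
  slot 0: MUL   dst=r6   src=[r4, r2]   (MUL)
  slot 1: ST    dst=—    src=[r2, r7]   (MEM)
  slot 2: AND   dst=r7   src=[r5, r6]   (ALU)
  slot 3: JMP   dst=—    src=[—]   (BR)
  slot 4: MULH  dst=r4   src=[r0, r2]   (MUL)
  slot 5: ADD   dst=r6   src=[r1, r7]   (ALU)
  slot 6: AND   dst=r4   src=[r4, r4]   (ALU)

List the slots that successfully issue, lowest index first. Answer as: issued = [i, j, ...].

issued = [0, 1, 2, 3, 6]

slot 0 (MUL): ISSUE — free A3,Mu0,Ld2,B1 rp5 wp2
slot 1 (MEM): ISSUE — free A3,Mu0,Ld1,B1 rp3 wp2
slot 2 (ALU): ISSUE — free A2,Mu0,Ld1,B1 rp1 wp1
slot 3 (BR): ISSUE — free A2,Mu0,Ld1,B0 rp1 wp1
slot 4 (MUL): stall FU — free A2,Mu0,Ld1,B0 rp1 wp1
slot 5 (ALU): stall RD_PORT — free A2,Mu0,Ld1,B0 rp1 wp1
slot 6 (ALU): ISSUE — free A1,Mu0,Ld1,B0 rp0 wp0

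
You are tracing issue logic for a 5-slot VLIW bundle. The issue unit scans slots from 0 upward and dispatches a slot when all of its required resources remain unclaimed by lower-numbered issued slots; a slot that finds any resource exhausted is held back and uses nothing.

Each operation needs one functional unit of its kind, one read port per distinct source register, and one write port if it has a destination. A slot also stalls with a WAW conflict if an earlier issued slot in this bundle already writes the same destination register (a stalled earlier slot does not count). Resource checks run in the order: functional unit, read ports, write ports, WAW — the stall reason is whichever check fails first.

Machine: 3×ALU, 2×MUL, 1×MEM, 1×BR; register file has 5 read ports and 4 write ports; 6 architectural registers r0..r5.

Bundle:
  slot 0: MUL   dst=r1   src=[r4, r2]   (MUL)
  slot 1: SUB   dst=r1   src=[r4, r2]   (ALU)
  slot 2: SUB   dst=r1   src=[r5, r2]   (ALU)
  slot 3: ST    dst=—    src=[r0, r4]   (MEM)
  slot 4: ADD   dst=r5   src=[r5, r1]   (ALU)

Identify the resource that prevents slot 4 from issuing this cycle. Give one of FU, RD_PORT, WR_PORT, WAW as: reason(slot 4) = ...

#0 MUL src=r4,r2 dispatched  <A:3 Mu:1 Ld:1 B:1 rd:3 wr:3>
#1 ALU src=r4,r2 held:WAW  <A:3 Mu:1 Ld:1 B:1 rd:3 wr:3>
#2 ALU src=r5,r2 held:WAW  <A:3 Mu:1 Ld:1 B:1 rd:3 wr:3>
#3 MEM src=r0,r4 dispatched  <A:3 Mu:1 Ld:0 B:1 rd:1 wr:3>
#4 ALU src=r5,r1 held:RD_PORT  <A:3 Mu:1 Ld:0 B:1 rd:1 wr:3>

reason(slot 4) = RD_PORT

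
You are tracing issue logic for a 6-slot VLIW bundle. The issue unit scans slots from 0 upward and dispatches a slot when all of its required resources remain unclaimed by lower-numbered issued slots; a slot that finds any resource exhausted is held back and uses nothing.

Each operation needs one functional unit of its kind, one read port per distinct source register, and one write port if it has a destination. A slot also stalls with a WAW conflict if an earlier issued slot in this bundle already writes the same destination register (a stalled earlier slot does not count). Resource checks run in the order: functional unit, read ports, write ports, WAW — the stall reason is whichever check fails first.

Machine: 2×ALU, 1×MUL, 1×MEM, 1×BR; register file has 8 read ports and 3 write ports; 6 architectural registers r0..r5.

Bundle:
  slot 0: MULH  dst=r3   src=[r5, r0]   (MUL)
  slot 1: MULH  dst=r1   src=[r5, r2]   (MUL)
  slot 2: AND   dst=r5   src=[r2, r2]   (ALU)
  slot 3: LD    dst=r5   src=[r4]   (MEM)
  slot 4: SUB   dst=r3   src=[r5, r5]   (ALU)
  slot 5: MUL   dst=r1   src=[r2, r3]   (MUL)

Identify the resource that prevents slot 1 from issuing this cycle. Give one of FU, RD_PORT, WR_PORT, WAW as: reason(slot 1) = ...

reason(slot 1) = FU

slot 0 (MUL): ISSUE — free A2,Mu0,Ld1,B1 rp6 wp2
slot 1 (MUL): stall FU — free A2,Mu0,Ld1,B1 rp6 wp2
slot 2 (ALU): ISSUE — free A1,Mu0,Ld1,B1 rp5 wp1
slot 3 (MEM): stall WAW — free A1,Mu0,Ld1,B1 rp5 wp1
slot 4 (ALU): stall WAW — free A1,Mu0,Ld1,B1 rp5 wp1
slot 5 (MUL): stall FU — free A1,Mu0,Ld1,B1 rp5 wp1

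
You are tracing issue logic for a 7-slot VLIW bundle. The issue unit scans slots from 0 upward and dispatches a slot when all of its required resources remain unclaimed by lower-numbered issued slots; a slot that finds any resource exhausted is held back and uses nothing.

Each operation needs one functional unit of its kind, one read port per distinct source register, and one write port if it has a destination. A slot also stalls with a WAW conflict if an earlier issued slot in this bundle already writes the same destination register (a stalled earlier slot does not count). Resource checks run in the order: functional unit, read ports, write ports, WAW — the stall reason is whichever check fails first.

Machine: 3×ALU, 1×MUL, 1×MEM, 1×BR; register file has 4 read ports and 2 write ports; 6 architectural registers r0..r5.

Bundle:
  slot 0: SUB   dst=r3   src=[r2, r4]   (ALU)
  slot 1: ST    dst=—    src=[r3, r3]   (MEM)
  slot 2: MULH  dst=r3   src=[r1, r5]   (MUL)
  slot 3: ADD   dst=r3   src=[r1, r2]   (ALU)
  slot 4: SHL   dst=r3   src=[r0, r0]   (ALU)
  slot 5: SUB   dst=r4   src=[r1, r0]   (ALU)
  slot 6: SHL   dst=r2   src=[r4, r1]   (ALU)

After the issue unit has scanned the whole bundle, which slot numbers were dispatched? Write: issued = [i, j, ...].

[0] ALU needs rd=2 wr=1: ok; after: ALU=2 MUL=1 MEM=1 BR=1, R=2, W=1
[1] MEM needs rd=1 wr=0: ok; after: ALU=2 MUL=1 MEM=0 BR=1, R=1, W=1
[2] MUL needs rd=2 wr=1: RD_PORT; after: ALU=2 MUL=1 MEM=0 BR=1, R=1, W=1
[3] ALU needs rd=2 wr=1: RD_PORT; after: ALU=2 MUL=1 MEM=0 BR=1, R=1, W=1
[4] ALU needs rd=1 wr=1: WAW; after: ALU=2 MUL=1 MEM=0 BR=1, R=1, W=1
[5] ALU needs rd=2 wr=1: RD_PORT; after: ALU=2 MUL=1 MEM=0 BR=1, R=1, W=1
[6] ALU needs rd=2 wr=1: RD_PORT; after: ALU=2 MUL=1 MEM=0 BR=1, R=1, W=1

issued = [0, 1]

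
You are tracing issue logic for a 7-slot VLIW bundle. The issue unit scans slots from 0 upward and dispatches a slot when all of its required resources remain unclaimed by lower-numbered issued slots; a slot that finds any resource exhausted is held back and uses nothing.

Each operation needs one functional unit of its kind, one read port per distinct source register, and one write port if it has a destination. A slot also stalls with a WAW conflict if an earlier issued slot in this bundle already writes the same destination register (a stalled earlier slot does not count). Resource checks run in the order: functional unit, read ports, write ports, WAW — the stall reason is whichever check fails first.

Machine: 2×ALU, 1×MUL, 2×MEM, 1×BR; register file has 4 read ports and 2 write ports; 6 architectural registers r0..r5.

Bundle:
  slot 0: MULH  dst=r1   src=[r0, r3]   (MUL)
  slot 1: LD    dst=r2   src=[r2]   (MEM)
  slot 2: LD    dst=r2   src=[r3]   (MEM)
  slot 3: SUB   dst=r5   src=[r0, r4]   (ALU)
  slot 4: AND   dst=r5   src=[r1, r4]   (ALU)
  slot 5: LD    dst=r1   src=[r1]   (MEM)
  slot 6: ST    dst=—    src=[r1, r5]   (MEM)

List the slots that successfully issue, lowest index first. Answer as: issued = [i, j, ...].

issued = [0, 1]

slot 0 (MUL): ISSUE — free A2,Mu0,Ld2,B1 rp2 wp1
slot 1 (MEM): ISSUE — free A2,Mu0,Ld1,B1 rp1 wp0
slot 2 (MEM): stall WR_PORT — free A2,Mu0,Ld1,B1 rp1 wp0
slot 3 (ALU): stall RD_PORT — free A2,Mu0,Ld1,B1 rp1 wp0
slot 4 (ALU): stall RD_PORT — free A2,Mu0,Ld1,B1 rp1 wp0
slot 5 (MEM): stall WR_PORT — free A2,Mu0,Ld1,B1 rp1 wp0
slot 6 (MEM): stall RD_PORT — free A2,Mu0,Ld1,B1 rp1 wp0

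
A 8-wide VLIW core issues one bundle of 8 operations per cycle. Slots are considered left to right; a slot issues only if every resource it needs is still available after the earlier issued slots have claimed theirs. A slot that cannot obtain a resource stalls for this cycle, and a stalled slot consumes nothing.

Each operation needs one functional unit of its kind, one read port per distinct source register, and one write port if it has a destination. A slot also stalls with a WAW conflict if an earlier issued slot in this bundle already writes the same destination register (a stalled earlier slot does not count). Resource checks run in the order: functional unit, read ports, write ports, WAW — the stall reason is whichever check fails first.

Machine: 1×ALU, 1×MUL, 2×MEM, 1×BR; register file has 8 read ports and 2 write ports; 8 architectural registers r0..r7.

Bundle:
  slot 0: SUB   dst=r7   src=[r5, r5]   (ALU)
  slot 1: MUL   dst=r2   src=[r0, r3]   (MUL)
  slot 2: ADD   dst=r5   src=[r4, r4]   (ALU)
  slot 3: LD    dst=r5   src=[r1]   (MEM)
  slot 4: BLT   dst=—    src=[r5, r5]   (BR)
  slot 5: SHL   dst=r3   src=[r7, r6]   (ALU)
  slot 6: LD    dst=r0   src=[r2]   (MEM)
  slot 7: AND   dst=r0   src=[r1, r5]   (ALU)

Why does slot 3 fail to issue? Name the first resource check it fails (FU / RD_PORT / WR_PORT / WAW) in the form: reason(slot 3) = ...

reason(slot 3) = WR_PORT

(0) want 1×ALU +1rd +1wr — yes → AL0|MU1|ME2|BR1|rd7|wr1
(1) want 1×MUL +2rd +1wr — yes → AL0|MU0|ME2|BR1|rd5|wr0
(2) want 1×ALU +1rd +1wr — FU → AL0|MU0|ME2|BR1|rd5|wr0
(3) want 1×MEM +1rd +1wr — WR_PORT → AL0|MU0|ME2|BR1|rd5|wr0
(4) want 1×BR +1rd +0wr — yes → AL0|MU0|ME2|BR0|rd4|wr0
(5) want 1×ALU +2rd +1wr — FU → AL0|MU0|ME2|BR0|rd4|wr0
(6) want 1×MEM +1rd +1wr — WR_PORT → AL0|MU0|ME2|BR0|rd4|wr0
(7) want 1×ALU +2rd +1wr — FU → AL0|MU0|ME2|BR0|rd4|wr0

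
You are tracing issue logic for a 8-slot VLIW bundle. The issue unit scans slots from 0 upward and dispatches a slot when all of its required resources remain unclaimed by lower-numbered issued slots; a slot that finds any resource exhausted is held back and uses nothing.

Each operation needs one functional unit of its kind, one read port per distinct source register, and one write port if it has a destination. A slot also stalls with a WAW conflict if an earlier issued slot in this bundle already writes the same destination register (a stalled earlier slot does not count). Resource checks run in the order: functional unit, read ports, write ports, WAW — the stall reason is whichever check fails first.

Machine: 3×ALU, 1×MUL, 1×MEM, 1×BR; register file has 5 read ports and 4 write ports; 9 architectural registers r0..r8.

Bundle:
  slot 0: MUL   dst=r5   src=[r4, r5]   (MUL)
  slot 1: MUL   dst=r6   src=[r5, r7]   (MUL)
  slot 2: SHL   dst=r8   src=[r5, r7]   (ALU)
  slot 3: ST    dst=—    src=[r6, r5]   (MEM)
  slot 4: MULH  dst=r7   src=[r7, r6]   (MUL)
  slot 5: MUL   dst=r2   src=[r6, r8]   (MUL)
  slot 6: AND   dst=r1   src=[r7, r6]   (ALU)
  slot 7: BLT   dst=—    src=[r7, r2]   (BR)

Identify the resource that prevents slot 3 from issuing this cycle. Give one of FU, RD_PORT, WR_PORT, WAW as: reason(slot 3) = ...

(0) want 1×MUL +2rd +1wr — yes → AL3|MU0|ME1|BR1|rd3|wr3
(1) want 1×MUL +2rd +1wr — FU → AL3|MU0|ME1|BR1|rd3|wr3
(2) want 1×ALU +2rd +1wr — yes → AL2|MU0|ME1|BR1|rd1|wr2
(3) want 1×MEM +2rd +0wr — RD_PORT → AL2|MU0|ME1|BR1|rd1|wr2
(4) want 1×MUL +2rd +1wr — FU → AL2|MU0|ME1|BR1|rd1|wr2
(5) want 1×MUL +2rd +1wr — FU → AL2|MU0|ME1|BR1|rd1|wr2
(6) want 1×ALU +2rd +1wr — RD_PORT → AL2|MU0|ME1|BR1|rd1|wr2
(7) want 1×BR +2rd +0wr — RD_PORT → AL2|MU0|ME1|BR1|rd1|wr2

reason(slot 3) = RD_PORT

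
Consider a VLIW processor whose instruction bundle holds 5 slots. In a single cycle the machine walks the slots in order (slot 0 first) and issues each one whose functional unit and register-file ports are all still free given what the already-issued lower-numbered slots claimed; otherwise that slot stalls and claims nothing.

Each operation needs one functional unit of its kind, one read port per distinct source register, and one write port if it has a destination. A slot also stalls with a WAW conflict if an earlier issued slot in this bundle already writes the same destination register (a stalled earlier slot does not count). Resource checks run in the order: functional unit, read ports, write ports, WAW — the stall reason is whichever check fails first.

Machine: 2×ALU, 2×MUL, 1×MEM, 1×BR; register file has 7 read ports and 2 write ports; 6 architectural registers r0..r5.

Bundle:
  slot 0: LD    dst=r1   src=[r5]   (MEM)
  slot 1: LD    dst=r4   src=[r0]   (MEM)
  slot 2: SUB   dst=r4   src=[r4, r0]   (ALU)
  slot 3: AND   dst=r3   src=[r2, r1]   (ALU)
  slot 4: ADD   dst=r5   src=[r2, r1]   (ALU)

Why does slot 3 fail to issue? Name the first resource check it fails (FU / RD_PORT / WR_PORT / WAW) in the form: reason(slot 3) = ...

reason(slot 3) = WR_PORT

  0. MEM→r1 ⇒ go  {2A/2Mu/0Ld/1B | 6r 1w}
  1. MEM→r4 ⇒ no(FU)  {2A/2Mu/0Ld/1B | 6r 1w}
  2. ALU→r4 ⇒ go  {1A/2Mu/0Ld/1B | 4r 0w}
  3. ALU→r3 ⇒ no(WR_PORT)  {1A/2Mu/0Ld/1B | 4r 0w}
  4. ALU→r5 ⇒ no(WR_PORT)  {1A/2Mu/0Ld/1B | 4r 0w}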